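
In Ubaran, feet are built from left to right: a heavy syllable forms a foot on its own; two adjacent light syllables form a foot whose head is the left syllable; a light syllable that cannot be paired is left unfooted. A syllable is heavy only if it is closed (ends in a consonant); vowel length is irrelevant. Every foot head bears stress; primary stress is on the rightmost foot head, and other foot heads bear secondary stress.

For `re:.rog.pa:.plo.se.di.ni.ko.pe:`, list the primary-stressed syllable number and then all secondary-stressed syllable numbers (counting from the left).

primary 7, secondary 2, 3, 5

Weights: 1 re: L, 2 rog H, 3 pa: L, 4 plo L, 5 se L, 6 di L, 7 ni L, 8 ko L, 9 pe: L.
Parse left to right (heavy = foot alone; LL = one foot; stranded L unfooted): re: (ˈrog) (ˈpa:.plo) (ˈse.di) (ˈni.ko) pe:.
Foot heads: 2, 3, 5, 7.
Primary stress on the rightmost head = syllable 7.
Secondary stress on 2, 3, 5: re:.ˌrog.ˌpa:.plo.ˌse.di.ˈni.ko.pe:.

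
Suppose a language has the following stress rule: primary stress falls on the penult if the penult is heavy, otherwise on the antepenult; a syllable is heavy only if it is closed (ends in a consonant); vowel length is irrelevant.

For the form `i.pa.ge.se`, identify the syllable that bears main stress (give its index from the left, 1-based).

2

Weights: 2 pa L, 3 ge L, 4 se L.
The penult (syllable 3, ge) is light, so stress falls on the antepenult (syllable 2, pa).
Primary stress: syllable 2 → i.ˈpa.ge.se.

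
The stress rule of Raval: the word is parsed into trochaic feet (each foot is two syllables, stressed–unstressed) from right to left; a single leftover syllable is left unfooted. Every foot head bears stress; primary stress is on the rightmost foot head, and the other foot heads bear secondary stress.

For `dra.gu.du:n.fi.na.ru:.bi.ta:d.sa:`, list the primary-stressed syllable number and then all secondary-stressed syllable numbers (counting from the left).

Parse right to left into trochaic (ˈσσ) feet: dra (ˈgu.du:n) (ˈfi.na) (ˈru:.bi) (ˈta:d.sa:). Syllable 1 is left unfooted.
Foot heads (stressed positions): 2, 4, 6, 8.
End Rule Rightmost: primary stress on the rightmost head = syllable 8.
Secondary stress on 2, 4, 6: dra.ˌgu.du:n.ˌfi.na.ˌru:.bi.ˈta:d.sa:.

primary 8, secondary 2, 4, 6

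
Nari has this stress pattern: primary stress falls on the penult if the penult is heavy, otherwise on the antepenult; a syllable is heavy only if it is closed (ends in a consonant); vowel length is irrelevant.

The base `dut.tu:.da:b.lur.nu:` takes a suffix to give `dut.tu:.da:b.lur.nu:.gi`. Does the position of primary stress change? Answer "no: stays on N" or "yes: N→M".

no: stays on 4

Base `dut.tu:.da:b.lur.nu:` (5 syllables):
  Weights: 3 da:b H, 4 lur H, 5 nu: L.
  The penult (syllable 4, lur) is heavy, so it takes stress.
  → primary stress on syllable 4.
Suffixed `dut.tu:.da:b.lur.nu:.gi` (6 syllables):
  Weights: 4 lur H, 5 nu: L, 6 gi L.
  The penult (syllable 5, nu:) is light, so stress falls on the antepenult (syllable 4, lur).
  → primary stress on syllable 4.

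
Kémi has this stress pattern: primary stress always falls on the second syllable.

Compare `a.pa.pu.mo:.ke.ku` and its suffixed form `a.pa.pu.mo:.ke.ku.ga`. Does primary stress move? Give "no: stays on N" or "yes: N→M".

Base `a.pa.pu.mo:.ke.ku` (6 syllables):
  The word has 6 syllables; the second syllable is syllable 2 (pa).
  → primary stress on syllable 2.
Suffixed `a.pa.pu.mo:.ke.ku.ga` (7 syllables):
  The word has 7 syllables; the second syllable is syllable 2 (pa).
  → primary stress on syllable 2.

no: stays on 2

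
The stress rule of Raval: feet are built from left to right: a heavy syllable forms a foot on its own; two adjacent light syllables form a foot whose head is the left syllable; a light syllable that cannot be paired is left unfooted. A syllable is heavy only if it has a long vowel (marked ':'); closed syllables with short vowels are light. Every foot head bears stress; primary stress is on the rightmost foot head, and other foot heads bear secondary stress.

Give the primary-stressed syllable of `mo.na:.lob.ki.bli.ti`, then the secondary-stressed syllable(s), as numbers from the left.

primary 5, secondary 2, 3

Weights: 1 mo L, 2 na: H, 3 lob L, 4 ki L, 5 bli L, 6 ti L.
Parse left to right (heavy = foot alone; LL = one foot; stranded L unfooted): mo (ˈna:) (ˈlob.ki) (ˈbli.ti).
Foot heads: 2, 3, 5.
Primary stress on the rightmost head = syllable 5.
Secondary stress on 2, 3: mo.ˌna:.ˌlob.ki.ˈbli.ti.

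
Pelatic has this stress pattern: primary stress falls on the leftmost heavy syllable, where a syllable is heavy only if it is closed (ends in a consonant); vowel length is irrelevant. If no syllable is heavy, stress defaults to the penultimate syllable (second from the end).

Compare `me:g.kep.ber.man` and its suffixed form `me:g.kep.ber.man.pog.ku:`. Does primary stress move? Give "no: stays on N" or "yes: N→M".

Base `me:g.kep.ber.man` (4 syllables):
  Weights: 1 me:g H, 2 kep H, 3 ber H, 4 man H.
  Heavy syllables in the domain: 1, 2, 3, 4. The leftmost is syllable 1 (me:g).
  → primary stress on syllable 1.
Suffixed `me:g.kep.ber.man.pog.ku:` (6 syllables):
  Weights: 1 me:g H, 2 kep H, 3 ber H, 4 man H, 5 pog H, 6 ku: L.
  Heavy syllables in the domain: 1, 2, 3, 4, 5. The leftmost is syllable 1 (me:g).
  → primary stress on syllable 1.

no: stays on 1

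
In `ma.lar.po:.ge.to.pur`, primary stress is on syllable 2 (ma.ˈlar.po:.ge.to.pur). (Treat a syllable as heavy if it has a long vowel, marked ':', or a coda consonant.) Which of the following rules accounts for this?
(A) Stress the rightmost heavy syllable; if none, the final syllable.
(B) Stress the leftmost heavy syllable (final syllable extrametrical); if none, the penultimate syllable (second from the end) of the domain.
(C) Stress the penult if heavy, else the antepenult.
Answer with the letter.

B

Rule A → syllable 6 (observed: 2).
Rule B → syllable 2 ✓.
Rule C → syllable 4 (observed: 2).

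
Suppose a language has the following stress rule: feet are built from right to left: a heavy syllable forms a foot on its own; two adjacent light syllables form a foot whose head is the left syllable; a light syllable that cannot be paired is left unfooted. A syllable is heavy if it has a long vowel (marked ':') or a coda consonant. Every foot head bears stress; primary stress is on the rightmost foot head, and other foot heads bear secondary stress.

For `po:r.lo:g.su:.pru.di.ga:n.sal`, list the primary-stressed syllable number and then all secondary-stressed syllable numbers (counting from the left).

Weights: 1 po:r H, 2 lo:g H, 3 su: H, 4 pru L, 5 di L, 6 ga:n H, 7 sal H.
Parse right to left (heavy = foot alone; LL = one foot; stranded L unfooted): (ˈpo:r) (ˈlo:g) (ˈsu:) (ˈpru.di) (ˈga:n) (ˈsal).
Foot heads: 1, 2, 3, 4, 6, 7.
Primary stress on the rightmost head = syllable 7.
Secondary stress on 1, 2, 3, 4, 6: ˌpo:r.ˌlo:g.ˌsu:.ˌpru.di.ˌga:n.ˈsal.

primary 7, secondary 1, 2, 3, 4, 6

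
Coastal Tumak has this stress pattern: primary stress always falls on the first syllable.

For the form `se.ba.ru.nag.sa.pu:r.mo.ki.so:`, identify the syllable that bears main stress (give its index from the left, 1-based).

1

The word has 9 syllables; the first syllable is syllable 1 (se).
Primary stress: syllable 1 → ˈse.ba.ru.nag.sa.pu:r.mo.ki.so:.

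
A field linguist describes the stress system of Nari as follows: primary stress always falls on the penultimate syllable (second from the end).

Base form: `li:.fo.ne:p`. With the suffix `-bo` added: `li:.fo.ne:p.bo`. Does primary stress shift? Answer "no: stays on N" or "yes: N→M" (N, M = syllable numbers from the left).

Base `li:.fo.ne:p` (3 syllables):
  The word has 3 syllables; the penultimate syllable (second from the end) is syllable 2 (fo).
  → primary stress on syllable 2.
Suffixed `li:.fo.ne:p.bo` (4 syllables):
  The word has 4 syllables; the penultimate syllable (second from the end) is syllable 3 (ne:p).
  → primary stress on syllable 3.

yes: 2→3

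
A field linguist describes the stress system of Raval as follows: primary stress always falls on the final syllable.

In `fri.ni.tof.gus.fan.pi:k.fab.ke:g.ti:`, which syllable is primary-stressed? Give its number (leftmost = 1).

The word has 9 syllables; the final syllable is syllable 9 (ti:).
Primary stress: syllable 9 → fri.ni.tof.gus.fan.pi:k.fab.ke:g.ˈti:.

9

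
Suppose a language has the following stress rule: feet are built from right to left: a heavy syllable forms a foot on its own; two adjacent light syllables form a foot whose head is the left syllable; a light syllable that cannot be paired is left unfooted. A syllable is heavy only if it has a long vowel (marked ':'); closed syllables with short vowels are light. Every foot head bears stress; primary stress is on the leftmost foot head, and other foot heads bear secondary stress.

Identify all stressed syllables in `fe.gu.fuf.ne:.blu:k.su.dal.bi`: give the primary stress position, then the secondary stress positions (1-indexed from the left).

Weights: 1 fe L, 2 gu L, 3 fuf L, 4 ne: H, 5 blu:k H, 6 su L, 7 dal L, 8 bi L.
Parse right to left (heavy = foot alone; LL = one foot; stranded L unfooted): fe (ˈgu.fuf) (ˈne:) (ˈblu:k) su (ˈdal.bi).
Foot heads: 2, 4, 5, 7.
Primary stress on the leftmost head = syllable 2.
Secondary stress on 4, 5, 7: fe.ˈgu.fuf.ˌne:.ˌblu:k.su.ˌdal.bi.

primary 2, secondary 4, 5, 7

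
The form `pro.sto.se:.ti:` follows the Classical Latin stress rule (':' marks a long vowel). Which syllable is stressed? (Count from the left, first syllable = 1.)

Classical Latin: stress the penult if heavy (long vowel or closed), else the antepenult.
Weights: 2 sto L, 3 se: H, 4 ti: H.
The penult (syllable 3, se:) is heavy, so it takes stress.
Stress on syllable 3: pro.sto.ˈse:.ti:.

3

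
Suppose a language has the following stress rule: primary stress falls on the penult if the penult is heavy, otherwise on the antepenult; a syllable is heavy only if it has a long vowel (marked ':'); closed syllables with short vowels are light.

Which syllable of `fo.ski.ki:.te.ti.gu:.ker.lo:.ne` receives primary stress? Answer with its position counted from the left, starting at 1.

8

Weights: 7 ker L, 8 lo: H, 9 ne L.
The penult (syllable 8, lo:) is heavy, so it takes stress.
Primary stress: syllable 8 → fo.ski.ki:.te.ti.gu:.ker.ˈlo:.ne.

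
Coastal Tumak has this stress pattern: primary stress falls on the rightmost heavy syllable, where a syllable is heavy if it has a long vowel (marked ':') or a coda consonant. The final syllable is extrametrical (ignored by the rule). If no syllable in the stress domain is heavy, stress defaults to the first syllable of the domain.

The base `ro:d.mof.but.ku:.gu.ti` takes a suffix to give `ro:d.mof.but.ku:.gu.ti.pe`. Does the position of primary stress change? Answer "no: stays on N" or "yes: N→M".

no: stays on 4

Base `ro:d.mof.but.ku:.gu.ti` (6 syllables):
  The final syllable (6, ti) is extrametrical; the stress domain is syllables 1–5.
  Weights: 1 ro:d H, 2 mof H, 3 but H, 4 ku: H, 5 gu L.
  Heavy syllables in the domain: 1, 2, 3, 4. The rightmost is syllable 4 (ku:).
  → primary stress on syllable 4.
Suffixed `ro:d.mof.but.ku:.gu.ti.pe` (7 syllables):
  The final syllable (7, pe) is extrametrical; the stress domain is syllables 1–6.
  Weights: 1 ro:d H, 2 mof H, 3 but H, 4 ku: H, 5 gu L, 6 ti L.
  Heavy syllables in the domain: 1, 2, 3, 4. The rightmost is syllable 4 (ku:).
  → primary stress on syllable 4.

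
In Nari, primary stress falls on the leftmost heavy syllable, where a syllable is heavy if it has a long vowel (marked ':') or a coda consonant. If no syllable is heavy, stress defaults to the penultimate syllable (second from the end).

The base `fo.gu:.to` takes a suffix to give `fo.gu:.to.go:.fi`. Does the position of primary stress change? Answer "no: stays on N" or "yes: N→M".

no: stays on 2

Base `fo.gu:.to` (3 syllables):
  Weights: 1 fo L, 2 gu: H, 3 to L.
  Heavy syllables in the domain: 2. The leftmost is syllable 2 (gu:).
  → primary stress on syllable 2.
Suffixed `fo.gu:.to.go:.fi` (5 syllables):
  Weights: 1 fo L, 2 gu: H, 3 to L, 4 go: H, 5 fi L.
  Heavy syllables in the domain: 2, 4. The leftmost is syllable 2 (gu:).
  → primary stress on syllable 2.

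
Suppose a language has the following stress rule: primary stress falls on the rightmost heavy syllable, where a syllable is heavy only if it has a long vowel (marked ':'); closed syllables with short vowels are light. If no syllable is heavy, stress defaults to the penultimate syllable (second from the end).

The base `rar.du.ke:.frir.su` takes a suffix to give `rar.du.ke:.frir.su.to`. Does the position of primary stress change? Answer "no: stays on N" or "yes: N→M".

no: stays on 3

Base `rar.du.ke:.frir.su` (5 syllables):
  Weights: 1 rar L, 2 du L, 3 ke: H, 4 frir L, 5 su L.
  Heavy syllables in the domain: 3. The rightmost is syllable 3 (ke:).
  → primary stress on syllable 3.
Suffixed `rar.du.ke:.frir.su.to` (6 syllables):
  Weights: 1 rar L, 2 du L, 3 ke: H, 4 frir L, 5 su L, 6 to L.
  Heavy syllables in the domain: 3. The rightmost is syllable 3 (ke:).
  → primary stress on syllable 3.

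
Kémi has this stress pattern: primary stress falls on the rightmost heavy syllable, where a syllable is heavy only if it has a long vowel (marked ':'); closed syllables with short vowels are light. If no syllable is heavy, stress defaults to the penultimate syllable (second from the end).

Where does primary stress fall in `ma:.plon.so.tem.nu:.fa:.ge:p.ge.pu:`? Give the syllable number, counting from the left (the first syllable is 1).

9

Weights: 1 ma: H, 2 plon L, 3 so L, 4 tem L, 5 nu: H, 6 fa: H, 7 ge:p H, 8 ge L, 9 pu: H.
Heavy syllables in the domain: 1, 5, 6, 7, 9. The rightmost is syllable 9 (pu:).
Primary stress: syllable 9 → ma:.plon.so.tem.nu:.fa:.ge:p.ge.ˈpu:.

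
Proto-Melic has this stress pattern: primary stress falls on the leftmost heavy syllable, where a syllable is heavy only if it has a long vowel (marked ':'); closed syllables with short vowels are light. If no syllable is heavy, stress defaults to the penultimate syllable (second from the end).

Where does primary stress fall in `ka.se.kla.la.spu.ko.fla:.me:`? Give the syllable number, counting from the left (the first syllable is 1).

Weights: 1 ka L, 2 se L, 3 kla L, 4 la L, 5 spu L, 6 ko L, 7 fla: H, 8 me: H.
Heavy syllables in the domain: 7, 8. The leftmost is syllable 7 (fla:).
Primary stress: syllable 7 → ka.se.kla.la.spu.ko.ˈfla:.me:.

7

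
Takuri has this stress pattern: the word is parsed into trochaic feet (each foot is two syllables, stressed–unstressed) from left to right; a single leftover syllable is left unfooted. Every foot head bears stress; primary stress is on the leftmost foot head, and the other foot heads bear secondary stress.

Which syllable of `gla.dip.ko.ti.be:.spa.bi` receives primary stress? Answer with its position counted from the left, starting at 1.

Parse left to right into trochaic (ˈσσ) feet: (ˈgla.dip) (ˈko.ti) (ˈbe:.spa) bi. Syllable 7 is left unfooted.
Foot heads (stressed positions): 1, 3, 5.
End Rule Leftmost: primary stress on the leftmost head = syllable 1.
Primary stress: syllable 1 → ˈgla.dip.ko.ti.be:.spa.bi.

1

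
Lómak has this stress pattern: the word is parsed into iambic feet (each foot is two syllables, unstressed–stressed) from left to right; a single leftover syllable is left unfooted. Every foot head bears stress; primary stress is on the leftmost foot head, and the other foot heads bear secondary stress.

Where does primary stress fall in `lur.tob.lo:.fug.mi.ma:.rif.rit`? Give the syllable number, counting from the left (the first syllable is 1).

2

Parse left to right into iambic (σˈσ) feet: (lur.ˈtob) (lo:.ˈfug) (mi.ˈma:) (rif.ˈrit).
Foot heads (stressed positions): 2, 4, 6, 8.
End Rule Leftmost: primary stress on the leftmost head = syllable 2.
Primary stress: syllable 2 → lur.ˈtob.lo:.fug.mi.ma:.rif.rit.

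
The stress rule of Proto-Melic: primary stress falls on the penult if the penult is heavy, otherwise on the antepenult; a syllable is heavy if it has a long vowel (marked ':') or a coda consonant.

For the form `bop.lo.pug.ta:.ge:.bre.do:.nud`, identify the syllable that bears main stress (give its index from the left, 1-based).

7

Weights: 6 bre L, 7 do: H, 8 nud H.
The penult (syllable 7, do:) is heavy, so it takes stress.
Primary stress: syllable 7 → bop.lo.pug.ta:.ge:.bre.ˈdo:.nud.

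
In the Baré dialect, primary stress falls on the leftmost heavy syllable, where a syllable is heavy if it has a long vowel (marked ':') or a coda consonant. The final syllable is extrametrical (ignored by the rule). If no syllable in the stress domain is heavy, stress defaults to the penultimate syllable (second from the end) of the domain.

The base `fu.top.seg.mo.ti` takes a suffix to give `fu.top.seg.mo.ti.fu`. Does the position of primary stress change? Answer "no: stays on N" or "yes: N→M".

no: stays on 2

Base `fu.top.seg.mo.ti` (5 syllables):
  The final syllable (5, ti) is extrametrical; the stress domain is syllables 1–4.
  Weights: 1 fu L, 2 top H, 3 seg H, 4 mo L.
  Heavy syllables in the domain: 2, 3. The leftmost is syllable 2 (top).
  → primary stress on syllable 2.
Suffixed `fu.top.seg.mo.ti.fu` (6 syllables):
  The final syllable (6, fu) is extrametrical; the stress domain is syllables 1–5.
  Weights: 1 fu L, 2 top H, 3 seg H, 4 mo L, 5 ti L.
  Heavy syllables in the domain: 2, 3. The leftmost is syllable 2 (top).
  → primary stress on syllable 2.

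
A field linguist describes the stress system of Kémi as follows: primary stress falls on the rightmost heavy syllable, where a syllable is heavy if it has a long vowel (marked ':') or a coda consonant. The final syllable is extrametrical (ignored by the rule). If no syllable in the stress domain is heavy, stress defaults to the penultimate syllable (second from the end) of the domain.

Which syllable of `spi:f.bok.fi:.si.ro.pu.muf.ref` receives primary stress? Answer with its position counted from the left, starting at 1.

7

The final syllable (8, ref) is extrametrical; the stress domain is syllables 1–7.
Weights: 1 spi:f H, 2 bok H, 3 fi: H, 4 si L, 5 ro L, 6 pu L, 7 muf H.
Heavy syllables in the domain: 1, 2, 3, 7. The rightmost is syllable 7 (muf).
Primary stress: syllable 7 → spi:f.bok.fi:.si.ro.pu.ˈmuf.ref.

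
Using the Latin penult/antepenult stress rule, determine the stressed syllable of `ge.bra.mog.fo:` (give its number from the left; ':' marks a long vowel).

Classical Latin: stress the penult if heavy (long vowel or closed), else the antepenult.
Weights: 2 bra L, 3 mog H, 4 fo: H.
The penult (syllable 3, mog) is heavy, so it takes stress.
Stress on syllable 3: ge.bra.ˈmog.fo:.

3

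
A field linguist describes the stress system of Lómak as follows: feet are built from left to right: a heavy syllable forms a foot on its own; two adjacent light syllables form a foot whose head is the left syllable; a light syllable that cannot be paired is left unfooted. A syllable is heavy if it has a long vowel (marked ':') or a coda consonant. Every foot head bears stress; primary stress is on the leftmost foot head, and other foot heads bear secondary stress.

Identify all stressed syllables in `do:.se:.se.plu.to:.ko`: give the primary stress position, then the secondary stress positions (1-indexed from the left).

Weights: 1 do: H, 2 se: H, 3 se L, 4 plu L, 5 to: H, 6 ko L.
Parse left to right (heavy = foot alone; LL = one foot; stranded L unfooted): (ˈdo:) (ˈse:) (ˈse.plu) (ˈto:) ko.
Foot heads: 1, 2, 3, 5.
Primary stress on the leftmost head = syllable 1.
Secondary stress on 2, 3, 5: ˈdo:.ˌse:.ˌse.plu.ˌto:.ko.

primary 1, secondary 2, 3, 5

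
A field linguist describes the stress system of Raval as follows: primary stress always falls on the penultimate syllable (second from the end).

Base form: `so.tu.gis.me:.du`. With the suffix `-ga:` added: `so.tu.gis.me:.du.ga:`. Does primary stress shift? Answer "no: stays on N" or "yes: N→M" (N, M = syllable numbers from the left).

yes: 4→5

Base `so.tu.gis.me:.du` (5 syllables):
  The word has 5 syllables; the penultimate syllable (second from the end) is syllable 4 (me:).
  → primary stress on syllable 4.
Suffixed `so.tu.gis.me:.du.ga:` (6 syllables):
  The word has 6 syllables; the penultimate syllable (second from the end) is syllable 5 (du).
  → primary stress on syllable 5.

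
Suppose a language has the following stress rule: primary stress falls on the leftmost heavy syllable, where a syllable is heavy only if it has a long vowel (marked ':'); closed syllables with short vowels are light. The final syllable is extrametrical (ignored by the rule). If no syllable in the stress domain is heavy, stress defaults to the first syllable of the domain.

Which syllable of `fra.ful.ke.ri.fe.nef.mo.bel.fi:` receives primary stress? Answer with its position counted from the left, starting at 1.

The final syllable (9, fi:) is extrametrical; the stress domain is syllables 1–8.
Weights: 1 fra L, 2 ful L, 3 ke L, 4 ri L, 5 fe L, 6 nef L, 7 mo L, 8 bel L.
No heavy syllable in the domain; default to the first syllable of the domain = syllable 1.
Primary stress: syllable 1 → ˈfra.ful.ke.ri.fe.nef.mo.bel.fi:.

1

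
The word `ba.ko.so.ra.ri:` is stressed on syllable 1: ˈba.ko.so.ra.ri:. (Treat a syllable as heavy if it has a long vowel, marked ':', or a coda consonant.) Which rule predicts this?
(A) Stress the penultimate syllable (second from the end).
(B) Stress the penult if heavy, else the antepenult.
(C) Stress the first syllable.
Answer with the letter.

C

Rule A → syllable 4 (observed: 1).
Rule B → syllable 3 (observed: 1).
Rule C → syllable 1 ✓.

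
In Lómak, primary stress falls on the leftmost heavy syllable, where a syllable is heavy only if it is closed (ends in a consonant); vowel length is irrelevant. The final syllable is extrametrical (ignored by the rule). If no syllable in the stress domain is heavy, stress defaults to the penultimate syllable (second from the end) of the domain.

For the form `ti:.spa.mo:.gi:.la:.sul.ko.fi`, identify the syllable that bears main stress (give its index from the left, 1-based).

6

The final syllable (8, fi) is extrametrical; the stress domain is syllables 1–7.
Weights: 1 ti: L, 2 spa L, 3 mo: L, 4 gi: L, 5 la: L, 6 sul H, 7 ko L.
Heavy syllables in the domain: 6. The leftmost is syllable 6 (sul).
Primary stress: syllable 6 → ti:.spa.mo:.gi:.la:.ˈsul.ko.fi.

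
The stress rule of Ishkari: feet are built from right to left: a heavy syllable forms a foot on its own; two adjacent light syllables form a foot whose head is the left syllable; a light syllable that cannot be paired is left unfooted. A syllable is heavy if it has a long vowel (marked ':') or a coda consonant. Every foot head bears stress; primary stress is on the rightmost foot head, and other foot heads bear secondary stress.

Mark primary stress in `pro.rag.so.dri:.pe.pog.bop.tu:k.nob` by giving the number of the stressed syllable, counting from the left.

Weights: 1 pro L, 2 rag H, 3 so L, 4 dri: H, 5 pe L, 6 pog H, 7 bop H, 8 tu:k H, 9 nob H.
Parse right to left (heavy = foot alone; LL = one foot; stranded L unfooted): pro (ˈrag) so (ˈdri:) pe (ˈpog) (ˈbop) (ˈtu:k) (ˈnob).
Foot heads: 2, 4, 6, 7, 8, 9.
Primary stress on the rightmost head = syllable 9.
Primary stress: syllable 9 → pro.rag.so.dri:.pe.pog.bop.tu:k.ˈnob.

9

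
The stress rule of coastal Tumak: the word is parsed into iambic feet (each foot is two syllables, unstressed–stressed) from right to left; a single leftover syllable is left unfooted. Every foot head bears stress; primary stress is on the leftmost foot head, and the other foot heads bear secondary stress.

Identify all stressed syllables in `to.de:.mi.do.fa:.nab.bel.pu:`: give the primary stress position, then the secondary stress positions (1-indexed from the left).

Parse right to left into iambic (σˈσ) feet: (to.ˈde:) (mi.ˈdo) (fa:.ˈnab) (bel.ˈpu:).
Foot heads (stressed positions): 2, 4, 6, 8.
End Rule Leftmost: primary stress on the leftmost head = syllable 2.
Secondary stress on 4, 6, 8: to.ˈde:.mi.ˌdo.fa:.ˌnab.bel.ˌpu:.

primary 2, secondary 4, 6, 8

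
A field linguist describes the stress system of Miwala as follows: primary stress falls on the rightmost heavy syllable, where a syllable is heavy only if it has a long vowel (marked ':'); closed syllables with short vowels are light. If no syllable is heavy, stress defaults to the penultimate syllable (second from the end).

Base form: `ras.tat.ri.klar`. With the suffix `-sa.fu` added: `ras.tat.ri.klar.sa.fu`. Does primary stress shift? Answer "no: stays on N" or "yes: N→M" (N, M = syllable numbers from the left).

yes: 3→5

Base `ras.tat.ri.klar` (4 syllables):
  Weights: 1 ras L, 2 tat L, 3 ri L, 4 klar L.
  No heavy syllable in the domain; default to the penultimate syllable (second from the end) = syllable 3.
  → primary stress on syllable 3.
Suffixed `ras.tat.ri.klar.sa.fu` (6 syllables):
  Weights: 1 ras L, 2 tat L, 3 ri L, 4 klar L, 5 sa L, 6 fu L.
  No heavy syllable in the domain; default to the penultimate syllable (second from the end) = syllable 5.
  → primary stress on syllable 5.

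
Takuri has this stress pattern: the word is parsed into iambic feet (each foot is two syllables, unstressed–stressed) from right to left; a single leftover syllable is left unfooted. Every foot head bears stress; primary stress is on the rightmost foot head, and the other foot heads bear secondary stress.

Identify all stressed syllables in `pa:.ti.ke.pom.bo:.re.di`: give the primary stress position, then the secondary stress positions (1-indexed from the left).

Parse right to left into iambic (σˈσ) feet: pa: (ti.ˈke) (pom.ˈbo:) (re.ˈdi). Syllable 1 is left unfooted.
Foot heads (stressed positions): 3, 5, 7.
End Rule Rightmost: primary stress on the rightmost head = syllable 7.
Secondary stress on 3, 5: pa:.ti.ˌke.pom.ˌbo:.re.ˈdi.

primary 7, secondary 3, 5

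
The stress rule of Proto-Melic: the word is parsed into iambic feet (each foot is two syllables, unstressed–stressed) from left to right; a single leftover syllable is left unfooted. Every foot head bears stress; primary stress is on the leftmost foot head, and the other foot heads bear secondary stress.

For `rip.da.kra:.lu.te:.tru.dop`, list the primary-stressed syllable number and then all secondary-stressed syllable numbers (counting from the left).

primary 2, secondary 4, 6

Parse left to right into iambic (σˈσ) feet: (rip.ˈda) (kra:.ˈlu) (te:.ˈtru) dop. Syllable 7 is left unfooted.
Foot heads (stressed positions): 2, 4, 6.
End Rule Leftmost: primary stress on the leftmost head = syllable 2.
Secondary stress on 4, 6: rip.ˈda.kra:.ˌlu.te:.ˌtru.dop.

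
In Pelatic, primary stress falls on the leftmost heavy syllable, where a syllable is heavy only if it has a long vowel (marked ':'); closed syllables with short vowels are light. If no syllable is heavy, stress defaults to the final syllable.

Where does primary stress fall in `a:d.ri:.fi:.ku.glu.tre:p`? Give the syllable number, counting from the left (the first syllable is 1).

Weights: 1 a:d H, 2 ri: H, 3 fi: H, 4 ku L, 5 glu L, 6 tre:p H.
Heavy syllables in the domain: 1, 2, 3, 6. The leftmost is syllable 1 (a:d).
Primary stress: syllable 1 → ˈa:d.ri:.fi:.ku.glu.tre:p.

1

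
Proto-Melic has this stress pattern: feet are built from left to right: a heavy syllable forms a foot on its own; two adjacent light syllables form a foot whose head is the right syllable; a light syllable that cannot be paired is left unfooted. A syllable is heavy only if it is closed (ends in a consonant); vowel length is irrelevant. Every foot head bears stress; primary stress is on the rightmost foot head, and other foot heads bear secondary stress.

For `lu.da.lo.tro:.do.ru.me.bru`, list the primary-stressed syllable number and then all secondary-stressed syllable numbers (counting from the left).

primary 8, secondary 2, 4, 6

Weights: 1 lu L, 2 da L, 3 lo L, 4 tro: L, 5 do L, 6 ru L, 7 me L, 8 bru L.
Parse left to right (heavy = foot alone; LL = one foot; stranded L unfooted): (lu.ˈda) (lo.ˈtro:) (do.ˈru) (me.ˈbru).
Foot heads: 2, 4, 6, 8.
Primary stress on the rightmost head = syllable 8.
Secondary stress on 2, 4, 6: lu.ˌda.lo.ˌtro:.do.ˌru.me.ˈbru.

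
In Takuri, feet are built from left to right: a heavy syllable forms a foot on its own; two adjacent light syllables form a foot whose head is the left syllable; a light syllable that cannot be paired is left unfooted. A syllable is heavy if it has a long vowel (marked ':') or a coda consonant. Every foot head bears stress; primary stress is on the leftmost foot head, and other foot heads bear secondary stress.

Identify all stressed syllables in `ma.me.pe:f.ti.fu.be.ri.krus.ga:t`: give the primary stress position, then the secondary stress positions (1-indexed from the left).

Weights: 1 ma L, 2 me L, 3 pe:f H, 4 ti L, 5 fu L, 6 be L, 7 ri L, 8 krus H, 9 ga:t H.
Parse left to right (heavy = foot alone; LL = one foot; stranded L unfooted): (ˈma.me) (ˈpe:f) (ˈti.fu) (ˈbe.ri) (ˈkrus) (ˈga:t).
Foot heads: 1, 3, 4, 6, 8, 9.
Primary stress on the leftmost head = syllable 1.
Secondary stress on 3, 4, 6, 8, 9: ˈma.me.ˌpe:f.ˌti.fu.ˌbe.ri.ˌkrus.ˌga:t.

primary 1, secondary 3, 4, 6, 8, 9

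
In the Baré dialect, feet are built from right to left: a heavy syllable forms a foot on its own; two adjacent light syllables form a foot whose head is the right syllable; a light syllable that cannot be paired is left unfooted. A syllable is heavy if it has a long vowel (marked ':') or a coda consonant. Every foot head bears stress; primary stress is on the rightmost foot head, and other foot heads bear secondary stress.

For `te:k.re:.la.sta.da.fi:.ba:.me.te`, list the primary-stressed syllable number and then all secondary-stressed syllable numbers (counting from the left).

primary 9, secondary 1, 2, 5, 6, 7

Weights: 1 te:k H, 2 re: H, 3 la L, 4 sta L, 5 da L, 6 fi: H, 7 ba: H, 8 me L, 9 te L.
Parse right to left (heavy = foot alone; LL = one foot; stranded L unfooted): (ˈte:k) (ˈre:) la (sta.ˈda) (ˈfi:) (ˈba:) (me.ˈte).
Foot heads: 1, 2, 5, 6, 7, 9.
Primary stress on the rightmost head = syllable 9.
Secondary stress on 1, 2, 5, 6, 7: ˌte:k.ˌre:.la.sta.ˌda.ˌfi:.ˌba:.me.ˈte.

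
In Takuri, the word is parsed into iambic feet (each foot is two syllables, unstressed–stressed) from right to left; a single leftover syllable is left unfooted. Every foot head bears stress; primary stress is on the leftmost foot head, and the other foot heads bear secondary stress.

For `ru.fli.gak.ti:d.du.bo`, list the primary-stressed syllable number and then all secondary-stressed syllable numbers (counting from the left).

Parse right to left into iambic (σˈσ) feet: (ru.ˈfli) (gak.ˈti:d) (du.ˈbo).
Foot heads (stressed positions): 2, 4, 6.
End Rule Leftmost: primary stress on the leftmost head = syllable 2.
Secondary stress on 4, 6: ru.ˈfli.gak.ˌti:d.du.ˌbo.

primary 2, secondary 4, 6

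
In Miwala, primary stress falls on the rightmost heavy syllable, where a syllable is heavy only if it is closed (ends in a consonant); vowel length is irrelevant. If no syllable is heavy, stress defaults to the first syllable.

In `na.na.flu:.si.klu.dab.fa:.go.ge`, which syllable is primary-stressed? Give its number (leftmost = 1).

6

Weights: 1 na L, 2 na L, 3 flu: L, 4 si L, 5 klu L, 6 dab H, 7 fa: L, 8 go L, 9 ge L.
Heavy syllables in the domain: 6. The rightmost is syllable 6 (dab).
Primary stress: syllable 6 → na.na.flu:.si.klu.ˈdab.fa:.go.ge.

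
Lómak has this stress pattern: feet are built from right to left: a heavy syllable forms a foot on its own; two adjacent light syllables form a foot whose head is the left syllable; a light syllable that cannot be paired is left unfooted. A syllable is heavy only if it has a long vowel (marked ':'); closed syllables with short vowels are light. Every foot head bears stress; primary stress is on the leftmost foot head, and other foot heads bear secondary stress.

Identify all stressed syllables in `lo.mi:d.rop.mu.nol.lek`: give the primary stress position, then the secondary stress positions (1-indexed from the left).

primary 2, secondary 3, 5

Weights: 1 lo L, 2 mi:d H, 3 rop L, 4 mu L, 5 nol L, 6 lek L.
Parse right to left (heavy = foot alone; LL = one foot; stranded L unfooted): lo (ˈmi:d) (ˈrop.mu) (ˈnol.lek).
Foot heads: 2, 3, 5.
Primary stress on the leftmost head = syllable 2.
Secondary stress on 3, 5: lo.ˈmi:d.ˌrop.mu.ˌnol.lek.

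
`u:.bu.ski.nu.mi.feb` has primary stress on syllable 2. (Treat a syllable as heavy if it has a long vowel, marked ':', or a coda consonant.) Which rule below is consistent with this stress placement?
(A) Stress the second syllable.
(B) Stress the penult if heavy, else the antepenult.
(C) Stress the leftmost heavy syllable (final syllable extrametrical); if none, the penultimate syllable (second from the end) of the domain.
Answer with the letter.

A

Rule A → syllable 2 ✓.
Rule B → syllable 4 (observed: 2).
Rule C → syllable 1 (observed: 2).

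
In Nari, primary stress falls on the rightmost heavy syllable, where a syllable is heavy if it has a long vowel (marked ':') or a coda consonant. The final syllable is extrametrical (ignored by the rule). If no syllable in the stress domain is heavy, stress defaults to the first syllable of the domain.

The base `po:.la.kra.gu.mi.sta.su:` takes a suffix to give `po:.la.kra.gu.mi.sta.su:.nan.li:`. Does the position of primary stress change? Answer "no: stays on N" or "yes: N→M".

yes: 1→8

Base `po:.la.kra.gu.mi.sta.su:` (7 syllables):
  The final syllable (7, su:) is extrametrical; the stress domain is syllables 1–6.
  Weights: 1 po: H, 2 la L, 3 kra L, 4 gu L, 5 mi L, 6 sta L.
  Heavy syllables in the domain: 1. The rightmost is syllable 1 (po:).
  → primary stress on syllable 1.
Suffixed `po:.la.kra.gu.mi.sta.su:.nan.li:` (9 syllables):
  The final syllable (9, li:) is extrametrical; the stress domain is syllables 1–8.
  Weights: 1 po: H, 2 la L, 3 kra L, 4 gu L, 5 mi L, 6 sta L, 7 su: H, 8 nan H.
  Heavy syllables in the domain: 1, 7, 8. The rightmost is syllable 8 (nan).
  → primary stress on syllable 8.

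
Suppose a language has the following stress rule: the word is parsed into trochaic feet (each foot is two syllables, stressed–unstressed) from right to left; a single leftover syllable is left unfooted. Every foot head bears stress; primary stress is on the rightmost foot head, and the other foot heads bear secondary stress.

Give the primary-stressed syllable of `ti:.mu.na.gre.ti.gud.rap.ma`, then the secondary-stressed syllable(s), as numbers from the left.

primary 7, secondary 1, 3, 5

Parse right to left into trochaic (ˈσσ) feet: (ˈti:.mu) (ˈna.gre) (ˈti.gud) (ˈrap.ma).
Foot heads (stressed positions): 1, 3, 5, 7.
End Rule Rightmost: primary stress on the rightmost head = syllable 7.
Secondary stress on 1, 3, 5: ˌti:.mu.ˌna.gre.ˌti.gud.ˈrap.ma.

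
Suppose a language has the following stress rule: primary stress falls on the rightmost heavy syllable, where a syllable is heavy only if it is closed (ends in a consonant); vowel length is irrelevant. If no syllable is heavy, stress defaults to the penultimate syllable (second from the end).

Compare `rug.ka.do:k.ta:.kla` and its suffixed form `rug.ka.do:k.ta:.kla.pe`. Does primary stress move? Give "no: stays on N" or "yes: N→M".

no: stays on 3

Base `rug.ka.do:k.ta:.kla` (5 syllables):
  Weights: 1 rug H, 2 ka L, 3 do:k H, 4 ta: L, 5 kla L.
  Heavy syllables in the domain: 1, 3. The rightmost is syllable 3 (do:k).
  → primary stress on syllable 3.
Suffixed `rug.ka.do:k.ta:.kla.pe` (6 syllables):
  Weights: 1 rug H, 2 ka L, 3 do:k H, 4 ta: L, 5 kla L, 6 pe L.
  Heavy syllables in the domain: 1, 3. The rightmost is syllable 3 (do:k).
  → primary stress on syllable 3.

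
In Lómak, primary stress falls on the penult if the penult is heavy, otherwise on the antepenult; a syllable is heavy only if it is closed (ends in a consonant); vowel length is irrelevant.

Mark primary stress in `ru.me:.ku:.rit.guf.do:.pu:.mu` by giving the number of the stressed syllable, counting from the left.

Weights: 6 do: L, 7 pu: L, 8 mu L.
The penult (syllable 7, pu:) is light, so stress falls on the antepenult (syllable 6, do:).
Primary stress: syllable 6 → ru.me:.ku:.rit.guf.ˈdo:.pu:.mu.

6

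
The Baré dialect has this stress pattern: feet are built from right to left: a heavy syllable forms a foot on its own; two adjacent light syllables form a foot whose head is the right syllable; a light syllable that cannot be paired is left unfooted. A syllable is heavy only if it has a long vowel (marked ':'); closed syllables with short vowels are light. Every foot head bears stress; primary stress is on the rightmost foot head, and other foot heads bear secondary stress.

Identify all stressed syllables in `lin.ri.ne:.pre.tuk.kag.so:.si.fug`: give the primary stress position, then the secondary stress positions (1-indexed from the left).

primary 9, secondary 2, 3, 6, 7

Weights: 1 lin L, 2 ri L, 3 ne: H, 4 pre L, 5 tuk L, 6 kag L, 7 so: H, 8 si L, 9 fug L.
Parse right to left (heavy = foot alone; LL = one foot; stranded L unfooted): (lin.ˈri) (ˈne:) pre (tuk.ˈkag) (ˈso:) (si.ˈfug).
Foot heads: 2, 3, 6, 7, 9.
Primary stress on the rightmost head = syllable 9.
Secondary stress on 2, 3, 6, 7: lin.ˌri.ˌne:.pre.tuk.ˌkag.ˌso:.si.ˈfug.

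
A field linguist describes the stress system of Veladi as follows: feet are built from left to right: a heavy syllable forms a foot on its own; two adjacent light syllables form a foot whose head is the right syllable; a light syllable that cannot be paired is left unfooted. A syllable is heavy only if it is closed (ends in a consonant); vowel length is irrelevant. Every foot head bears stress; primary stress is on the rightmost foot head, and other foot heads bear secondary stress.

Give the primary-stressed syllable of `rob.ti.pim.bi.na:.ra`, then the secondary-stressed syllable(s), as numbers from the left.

primary 5, secondary 1, 3

Weights: 1 rob H, 2 ti L, 3 pim H, 4 bi L, 5 na: L, 6 ra L.
Parse left to right (heavy = foot alone; LL = one foot; stranded L unfooted): (ˈrob) ti (ˈpim) (bi.ˈna:) ra.
Foot heads: 1, 3, 5.
Primary stress on the rightmost head = syllable 5.
Secondary stress on 1, 3: ˌrob.ti.ˌpim.bi.ˈna:.ra.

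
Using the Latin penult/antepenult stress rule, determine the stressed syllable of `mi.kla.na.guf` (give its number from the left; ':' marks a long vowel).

2

Classical Latin: stress the penult if heavy (long vowel or closed), else the antepenult.
Weights: 2 kla L, 3 na L, 4 guf H.
The penult (syllable 3, na) is light, so stress falls on the antepenult (syllable 2, kla).
Stress on syllable 2: mi.ˈkla.na.guf.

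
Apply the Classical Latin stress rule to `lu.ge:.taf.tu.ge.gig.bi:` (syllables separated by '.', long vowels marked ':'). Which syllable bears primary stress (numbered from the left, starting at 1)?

6

Classical Latin: stress the penult if heavy (long vowel or closed), else the antepenult.
Weights: 5 ge L, 6 gig H, 7 bi: H.
The penult (syllable 6, gig) is heavy, so it takes stress.
Stress on syllable 6: lu.ge:.taf.tu.ge.ˈgig.bi:.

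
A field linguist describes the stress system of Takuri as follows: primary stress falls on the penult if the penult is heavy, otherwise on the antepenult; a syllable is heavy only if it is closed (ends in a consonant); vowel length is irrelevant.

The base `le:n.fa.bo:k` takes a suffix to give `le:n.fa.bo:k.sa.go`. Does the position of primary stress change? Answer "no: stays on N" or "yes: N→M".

Base `le:n.fa.bo:k` (3 syllables):
  Weights: 1 le:n H, 2 fa L, 3 bo:k H.
  The penult (syllable 2, fa) is light, so stress falls on the antepenult (syllable 1, le:n).
  → primary stress on syllable 1.
Suffixed `le:n.fa.bo:k.sa.go` (5 syllables):
  Weights: 3 bo:k H, 4 sa L, 5 go L.
  The penult (syllable 4, sa) is light, so stress falls on the antepenult (syllable 3, bo:k).
  → primary stress on syllable 3.

yes: 1→3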